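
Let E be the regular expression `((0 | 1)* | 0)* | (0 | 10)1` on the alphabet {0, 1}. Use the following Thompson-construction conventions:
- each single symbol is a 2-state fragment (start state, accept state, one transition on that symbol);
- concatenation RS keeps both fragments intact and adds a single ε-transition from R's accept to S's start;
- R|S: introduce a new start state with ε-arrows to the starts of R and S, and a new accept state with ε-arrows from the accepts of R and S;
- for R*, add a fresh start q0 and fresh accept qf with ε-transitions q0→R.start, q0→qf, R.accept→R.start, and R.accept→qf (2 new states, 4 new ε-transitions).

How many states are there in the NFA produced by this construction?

Building bottom-up:
Each of the 7 symbol leaves contributes a 2-state fragment.
  0 | 1 — 6 states
  (0 | 1)* — 8 states
  (0 | 1)* | 0 — 12 states
  ((0 | 1)* | 0)* — 14 states
  10 — 4 states
  0 | 10 — 8 states
  (0 | 10)1 — 10 states
  ((0 | 1)* | 0)* | (0 | 10)1 — 26 states

26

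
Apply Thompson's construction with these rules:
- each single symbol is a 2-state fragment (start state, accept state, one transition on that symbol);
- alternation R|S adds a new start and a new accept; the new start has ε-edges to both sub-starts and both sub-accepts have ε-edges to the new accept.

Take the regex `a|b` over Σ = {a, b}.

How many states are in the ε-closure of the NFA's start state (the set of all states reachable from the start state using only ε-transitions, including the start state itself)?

Let C(F) = |ε-closure(F.start)| within fragment F, and note whether F accepts ε. Symbol fragments have C = 1 and do not accept ε. Then:
  a|b → new start ε-reaches every alternative's start; none of them accept ε, so the new accept is not reached: |closure| = 1 + 1 + 1 = 3

3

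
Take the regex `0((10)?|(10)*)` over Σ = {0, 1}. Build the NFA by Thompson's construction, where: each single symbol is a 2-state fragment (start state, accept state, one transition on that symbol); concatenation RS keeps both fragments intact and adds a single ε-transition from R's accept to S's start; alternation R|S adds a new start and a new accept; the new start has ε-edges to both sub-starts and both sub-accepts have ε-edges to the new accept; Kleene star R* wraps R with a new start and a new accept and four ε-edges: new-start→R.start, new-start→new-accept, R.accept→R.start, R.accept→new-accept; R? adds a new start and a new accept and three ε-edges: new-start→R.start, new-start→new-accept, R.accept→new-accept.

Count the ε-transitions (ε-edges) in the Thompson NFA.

14

Recursing over subexpressions:
Each of the 5 symbol leaves contributes 0 ε-transitions.
  10 : 1 ε-transition
  (10)? : 4 ε-transitions
  10 : 1 ε-transition
  (10)* : 5 ε-transitions
  (10)?|(10)* : 13 ε-transitions
  0((10)?|(10)*) : 14 ε-transitions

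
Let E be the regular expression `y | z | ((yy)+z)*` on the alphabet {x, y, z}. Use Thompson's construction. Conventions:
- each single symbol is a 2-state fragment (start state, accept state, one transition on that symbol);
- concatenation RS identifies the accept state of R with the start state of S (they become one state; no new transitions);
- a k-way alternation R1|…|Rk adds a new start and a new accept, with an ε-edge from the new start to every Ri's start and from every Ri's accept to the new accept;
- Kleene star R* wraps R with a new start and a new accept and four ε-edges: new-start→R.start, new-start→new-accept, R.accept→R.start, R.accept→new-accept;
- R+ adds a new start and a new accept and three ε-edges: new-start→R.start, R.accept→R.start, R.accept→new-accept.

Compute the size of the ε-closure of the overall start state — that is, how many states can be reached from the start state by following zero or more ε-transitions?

8

Compute the ε-closure size of each fragment's start state recursively; a symbol fragment's start has no outgoing ε-edge, so its closure is just itself (size 1).
  yy — |ε-closure| equals the left operand's closure size = 1 (its accept is not ε-reachable, so the closure stops there)
  (yy)+ — |ε-closure| = 1 + 1 = 2 (the body doesn't accept ε, so the new accept is not reached)
  (yy)+z — |ε-closure| equals the left operand's closure size = 2 (its accept is not ε-reachable, so the closure stops there)
  ((yy)+z)* — the star's fresh start ε-reaches both the body's start and the fresh accept: |ε-closure| = 2 + 2 = 4
  y | z | ((yy)+z)* — |ε-closure| = 1 (new start) + (1 + 1 + 4) + 1 (new accept, since some branch ε-reaches its own accept) = 8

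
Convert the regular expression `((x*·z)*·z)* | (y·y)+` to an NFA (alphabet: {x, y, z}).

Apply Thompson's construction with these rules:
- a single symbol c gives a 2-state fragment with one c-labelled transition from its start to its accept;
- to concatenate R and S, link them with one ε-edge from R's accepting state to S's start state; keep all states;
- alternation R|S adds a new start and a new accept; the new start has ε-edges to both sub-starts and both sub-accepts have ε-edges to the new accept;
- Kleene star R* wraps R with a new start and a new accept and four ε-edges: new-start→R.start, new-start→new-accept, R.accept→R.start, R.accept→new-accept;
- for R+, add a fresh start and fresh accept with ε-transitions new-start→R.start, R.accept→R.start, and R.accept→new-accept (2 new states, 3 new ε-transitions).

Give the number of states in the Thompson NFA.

Bottom-up over the parse tree:
Each of the 5 symbol leaves contributes a 2-state fragment.
  x* → 4 states
  x*·z → 6 states
  (x*·z)* → 8 states
  (x*·z)*·z → 10 states
  ((x*·z)*·z)* → 12 states
  y·y → 4 states
  (y·y)+ → 6 states
  ((x*·z)*·z)* | (y·y)+ → 20 states

20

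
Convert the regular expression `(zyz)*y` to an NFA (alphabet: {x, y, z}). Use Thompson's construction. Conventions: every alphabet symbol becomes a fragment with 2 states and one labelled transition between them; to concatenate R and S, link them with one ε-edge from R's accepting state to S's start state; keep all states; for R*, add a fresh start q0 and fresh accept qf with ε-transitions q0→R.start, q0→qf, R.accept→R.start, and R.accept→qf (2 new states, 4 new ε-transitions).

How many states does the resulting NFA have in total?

Bottom-up over the parse tree:
Each of the 4 symbol leaves contributes a 2-state fragment.
  zyz : 6 states
  (zyz)* : 8 states
  (zyz)*y : 10 states

10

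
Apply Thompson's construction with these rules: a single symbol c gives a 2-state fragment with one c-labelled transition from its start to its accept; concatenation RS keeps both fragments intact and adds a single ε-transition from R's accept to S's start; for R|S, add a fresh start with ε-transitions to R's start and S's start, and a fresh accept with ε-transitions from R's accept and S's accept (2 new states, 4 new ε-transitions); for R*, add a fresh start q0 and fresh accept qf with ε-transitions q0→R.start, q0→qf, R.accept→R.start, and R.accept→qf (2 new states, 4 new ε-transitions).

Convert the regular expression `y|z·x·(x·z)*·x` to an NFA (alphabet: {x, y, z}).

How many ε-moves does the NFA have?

Building bottom-up:
Each of the 6 symbol leaves contributes 0 ε-transitions.
  x·z — 1 ε-transition
  (x·z)* — 5 ε-transitions
  z·x·(x·z)*·x — 8 ε-transitions
  y|z·x·(x·z)*·x — 12 ε-transitions

12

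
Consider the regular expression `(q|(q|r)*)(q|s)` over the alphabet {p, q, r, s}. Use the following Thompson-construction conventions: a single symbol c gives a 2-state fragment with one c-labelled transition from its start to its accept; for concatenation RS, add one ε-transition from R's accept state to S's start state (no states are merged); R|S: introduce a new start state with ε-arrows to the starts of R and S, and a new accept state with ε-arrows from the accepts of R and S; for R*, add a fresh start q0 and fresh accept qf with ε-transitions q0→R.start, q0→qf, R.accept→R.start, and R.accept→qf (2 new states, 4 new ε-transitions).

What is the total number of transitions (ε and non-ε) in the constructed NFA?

22

Per subexpression:
Each of the 5 symbol leaves contributes 1 transition (1 symbol, 0 ε).
  q|r = 6 transitions (2 symbol, 4 ε)
  (q|r)* = 10 transitions (2 symbol, 8 ε)
  q|(q|r)* = 15 transitions (3 symbol, 12 ε)
  q|s = 6 transitions (2 symbol, 4 ε)
  (q|(q|r)*)(q|s) = 22 transitions (5 symbol, 17 ε)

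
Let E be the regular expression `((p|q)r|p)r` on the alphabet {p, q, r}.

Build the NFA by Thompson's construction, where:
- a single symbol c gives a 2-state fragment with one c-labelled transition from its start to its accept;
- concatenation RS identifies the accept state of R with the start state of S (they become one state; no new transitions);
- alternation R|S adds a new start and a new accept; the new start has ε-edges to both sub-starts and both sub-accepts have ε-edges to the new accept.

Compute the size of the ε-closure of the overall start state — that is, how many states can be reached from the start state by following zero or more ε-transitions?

Let C(F) = |ε-closure(F.start)| within fragment F, and note whether F accepts ε. Symbol fragments have C = 1 and do not accept ε. Then:
  p|q : new start ε-reaches every alternative's start; none of them accept ε, so the new accept is not reached: |closure| = 1 + 1 + 1 = 3
  (p|q)r : same as the first factor's closure: |closure| = 3
  (p|q)r|p : new start ε-reaches every alternative's start; none of them accept ε, so the new accept is not reached: |closure| = 1 + 3 + 1 = 5
  ((p|q)r|p)r : |closure| equals the left operand's closure size = 5 (its accept is not ε-reachable, so the closure stops there)

5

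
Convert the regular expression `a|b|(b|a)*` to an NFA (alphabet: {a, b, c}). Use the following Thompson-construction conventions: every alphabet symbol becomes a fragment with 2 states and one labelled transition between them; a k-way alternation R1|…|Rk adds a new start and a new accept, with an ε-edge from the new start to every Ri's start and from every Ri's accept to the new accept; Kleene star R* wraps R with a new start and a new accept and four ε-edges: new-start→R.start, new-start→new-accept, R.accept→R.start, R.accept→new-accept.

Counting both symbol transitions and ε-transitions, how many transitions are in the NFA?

18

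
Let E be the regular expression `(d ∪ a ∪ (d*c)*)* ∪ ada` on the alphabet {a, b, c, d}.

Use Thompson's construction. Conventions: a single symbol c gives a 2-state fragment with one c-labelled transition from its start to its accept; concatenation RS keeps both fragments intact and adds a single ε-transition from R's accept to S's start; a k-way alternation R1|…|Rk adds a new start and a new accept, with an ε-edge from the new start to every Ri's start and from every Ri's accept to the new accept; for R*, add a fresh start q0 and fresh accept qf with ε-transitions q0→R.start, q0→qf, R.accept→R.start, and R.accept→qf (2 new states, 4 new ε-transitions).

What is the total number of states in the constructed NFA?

24

Recursing over subexpressions:
Each of the 7 symbol leaves contributes a 2-state fragment.
  d* = 4 states
  d*c = 6 states
  (d*c)* = 8 states
  d ∪ a ∪ (d*c)* = 14 states
  (d ∪ a ∪ (d*c)*)* = 16 states
  ada = 6 states
  (d ∪ a ∪ (d*c)*)* ∪ ada = 24 states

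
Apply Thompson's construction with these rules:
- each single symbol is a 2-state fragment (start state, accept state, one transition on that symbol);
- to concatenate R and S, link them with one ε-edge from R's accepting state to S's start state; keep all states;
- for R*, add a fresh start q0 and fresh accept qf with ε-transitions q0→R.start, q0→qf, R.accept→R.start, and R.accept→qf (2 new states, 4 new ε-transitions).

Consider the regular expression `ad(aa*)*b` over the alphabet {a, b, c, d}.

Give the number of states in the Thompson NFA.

14

Building bottom-up:
Each of the 5 symbol leaves contributes a 2-state fragment.
  a* → 4 states
  aa* → 6 states
  (aa*)* → 8 states
  ad(aa*)*b → 14 states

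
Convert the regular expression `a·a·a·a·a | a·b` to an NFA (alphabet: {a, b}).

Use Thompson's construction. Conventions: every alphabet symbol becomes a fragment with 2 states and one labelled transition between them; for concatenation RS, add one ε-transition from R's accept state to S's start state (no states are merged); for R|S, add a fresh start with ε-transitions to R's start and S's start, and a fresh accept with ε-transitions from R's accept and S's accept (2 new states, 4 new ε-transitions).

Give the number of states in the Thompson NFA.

16

Bottom-up over the parse tree:
Each of the 7 symbol leaves contributes a 2-state fragment.
  a·a·a·a·a → 10 states
  a·b → 4 states
  a·a·a·a·a | a·b → 16 states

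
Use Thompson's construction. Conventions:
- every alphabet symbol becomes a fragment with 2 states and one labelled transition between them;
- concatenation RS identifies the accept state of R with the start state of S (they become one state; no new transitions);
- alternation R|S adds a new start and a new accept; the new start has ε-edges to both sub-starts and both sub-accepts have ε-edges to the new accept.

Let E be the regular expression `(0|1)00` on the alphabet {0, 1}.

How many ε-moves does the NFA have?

4

Bottom-up over the parse tree:
Each of the 4 symbol leaves contributes 0 ε-transitions.
  0|1 : 4 ε-transitions
  (0|1)00 : 4 ε-transitions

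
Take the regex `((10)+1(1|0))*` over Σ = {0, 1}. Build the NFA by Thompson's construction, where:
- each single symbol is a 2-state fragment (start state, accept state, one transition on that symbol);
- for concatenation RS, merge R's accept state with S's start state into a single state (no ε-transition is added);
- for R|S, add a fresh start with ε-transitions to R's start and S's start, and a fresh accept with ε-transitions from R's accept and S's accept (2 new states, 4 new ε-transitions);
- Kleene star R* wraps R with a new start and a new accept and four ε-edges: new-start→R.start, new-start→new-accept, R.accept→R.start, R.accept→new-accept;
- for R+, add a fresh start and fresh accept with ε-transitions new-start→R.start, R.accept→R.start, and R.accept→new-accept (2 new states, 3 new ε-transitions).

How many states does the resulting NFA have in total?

Per subexpression:
Each of the 5 symbol leaves contributes a 2-state fragment.
  10 — 3 states
  (10)+ — 5 states
  1|0 — 6 states
  (10)+1(1|0) — 11 states
  ((10)+1(1|0))* — 13 states

13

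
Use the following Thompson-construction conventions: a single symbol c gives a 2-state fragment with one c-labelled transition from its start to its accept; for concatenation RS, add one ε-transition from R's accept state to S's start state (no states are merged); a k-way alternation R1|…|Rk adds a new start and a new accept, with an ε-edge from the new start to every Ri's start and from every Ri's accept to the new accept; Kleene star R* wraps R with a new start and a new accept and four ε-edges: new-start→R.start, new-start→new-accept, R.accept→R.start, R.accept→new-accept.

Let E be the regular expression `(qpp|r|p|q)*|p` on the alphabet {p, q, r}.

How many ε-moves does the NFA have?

By structural recursion:
Each of the 7 symbol leaves contributes 0 ε-transitions.
  qpp : 2 ε-transitions
  qpp|r|p|q : 10 ε-transitions
  (qpp|r|p|q)* : 14 ε-transitions
  (qpp|r|p|q)*|p : 18 ε-transitions

18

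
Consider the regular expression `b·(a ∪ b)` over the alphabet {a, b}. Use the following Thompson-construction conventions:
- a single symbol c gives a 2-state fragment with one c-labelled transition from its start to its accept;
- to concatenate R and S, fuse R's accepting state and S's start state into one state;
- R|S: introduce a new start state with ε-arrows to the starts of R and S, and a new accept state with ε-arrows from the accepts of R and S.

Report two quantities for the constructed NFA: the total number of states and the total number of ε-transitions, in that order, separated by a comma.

7, 4

Bottom-up over the parse tree:
Each of the 3 symbol leaves contributes 2 states and 0 ε-transitions.
  a ∪ b = 6 states, 4 ε-transitions
  b·(a ∪ b) = 7 states, 4 ε-transitions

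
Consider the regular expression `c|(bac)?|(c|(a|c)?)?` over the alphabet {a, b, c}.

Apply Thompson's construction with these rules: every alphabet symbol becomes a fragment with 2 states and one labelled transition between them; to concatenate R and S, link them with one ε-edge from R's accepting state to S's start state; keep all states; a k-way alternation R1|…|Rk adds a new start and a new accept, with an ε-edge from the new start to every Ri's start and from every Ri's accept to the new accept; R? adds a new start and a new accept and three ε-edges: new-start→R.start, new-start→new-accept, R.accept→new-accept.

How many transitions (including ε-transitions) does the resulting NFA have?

32

Bottom-up over the parse tree:
Each of the 7 symbol leaves contributes 1 transition (1 symbol, 0 ε).
  bac = 5 transitions (3 symbol, 2 ε)
  (bac)? = 8 transitions (3 symbol, 5 ε)
  a|c = 6 transitions (2 symbol, 4 ε)
  (a|c)? = 9 transitions (2 symbol, 7 ε)
  c|(a|c)? = 14 transitions (3 symbol, 11 ε)
  (c|(a|c)?)? = 17 transitions (3 symbol, 14 ε)
  c|(bac)?|(c|(a|c)?)? = 32 transitions (7 symbol, 25 ε)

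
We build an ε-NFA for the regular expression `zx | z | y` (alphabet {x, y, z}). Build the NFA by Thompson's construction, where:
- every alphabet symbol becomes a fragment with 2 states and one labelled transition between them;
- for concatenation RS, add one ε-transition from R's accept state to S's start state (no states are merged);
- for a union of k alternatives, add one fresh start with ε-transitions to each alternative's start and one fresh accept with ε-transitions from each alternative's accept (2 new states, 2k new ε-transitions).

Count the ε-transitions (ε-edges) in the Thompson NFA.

Building bottom-up:
Each of the 4 symbol leaves contributes 0 ε-transitions.
  zx → 1 ε-transition
  zx | z | y → 7 ε-transitions

7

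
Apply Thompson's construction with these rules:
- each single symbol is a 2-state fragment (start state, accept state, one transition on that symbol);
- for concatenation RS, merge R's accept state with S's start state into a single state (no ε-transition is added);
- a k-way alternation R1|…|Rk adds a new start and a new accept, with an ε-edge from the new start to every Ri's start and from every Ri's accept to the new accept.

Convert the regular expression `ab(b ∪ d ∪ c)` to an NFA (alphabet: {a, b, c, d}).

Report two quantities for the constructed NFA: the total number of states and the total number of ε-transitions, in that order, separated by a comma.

Per subexpression:
Each of the 5 symbol leaves contributes 2 states and 0 ε-transitions.
  b ∪ d ∪ c = 8 states, 6 ε-transitions
  ab(b ∪ d ∪ c) = 10 states, 6 ε-transitions

10, 6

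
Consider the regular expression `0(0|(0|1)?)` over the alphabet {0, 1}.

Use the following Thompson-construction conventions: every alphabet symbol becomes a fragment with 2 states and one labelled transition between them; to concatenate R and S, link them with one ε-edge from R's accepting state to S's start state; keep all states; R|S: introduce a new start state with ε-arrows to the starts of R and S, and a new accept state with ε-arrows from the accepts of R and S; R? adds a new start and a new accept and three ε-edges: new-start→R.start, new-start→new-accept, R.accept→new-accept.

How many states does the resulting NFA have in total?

14

Recursing over subexpressions:
Each of the 4 symbol leaves contributes a 2-state fragment.
  0|1 = 6 states
  (0|1)? = 8 states
  0|(0|1)? = 12 states
  0(0|(0|1)?) = 14 states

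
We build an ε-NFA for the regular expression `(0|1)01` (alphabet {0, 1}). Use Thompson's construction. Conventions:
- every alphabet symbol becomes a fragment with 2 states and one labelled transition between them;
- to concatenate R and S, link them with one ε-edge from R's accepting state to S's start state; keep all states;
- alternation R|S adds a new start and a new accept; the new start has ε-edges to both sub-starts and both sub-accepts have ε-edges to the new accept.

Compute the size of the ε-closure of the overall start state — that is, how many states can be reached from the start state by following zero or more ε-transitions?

Work bottom-up. For each fragment F, track |ε-closure(F.start)| and whether F's accept lies in that closure (i.e. whether F accepts ε). A single-symbol fragment has closure size 1 and does not accept ε.
  0|1 : new start ε-reaches every alternative's start; none of them accept ε, so the new accept is not reached: |closure| = 1 + 1 + 1 = 3
  (0|1)01 : |closure| equals the left operand's closure size = 3 (its accept is not ε-reachable, so the closure stops there)

3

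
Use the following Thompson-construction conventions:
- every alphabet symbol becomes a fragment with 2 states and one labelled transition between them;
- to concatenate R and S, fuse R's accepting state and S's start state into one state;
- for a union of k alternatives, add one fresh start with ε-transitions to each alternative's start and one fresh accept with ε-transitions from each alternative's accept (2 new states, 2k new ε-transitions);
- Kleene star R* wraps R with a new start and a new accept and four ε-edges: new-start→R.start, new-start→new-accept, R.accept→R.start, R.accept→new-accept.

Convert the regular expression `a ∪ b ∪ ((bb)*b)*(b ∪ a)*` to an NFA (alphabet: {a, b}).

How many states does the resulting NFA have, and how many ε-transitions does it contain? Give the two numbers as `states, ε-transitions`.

21, 22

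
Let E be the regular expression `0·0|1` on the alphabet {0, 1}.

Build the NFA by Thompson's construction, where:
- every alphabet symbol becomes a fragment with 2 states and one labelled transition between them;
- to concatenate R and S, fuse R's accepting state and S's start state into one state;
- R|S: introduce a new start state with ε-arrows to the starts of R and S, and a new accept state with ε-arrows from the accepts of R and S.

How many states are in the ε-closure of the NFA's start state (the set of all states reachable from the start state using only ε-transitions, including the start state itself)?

Let C(F) = |ε-closure(F.start)| within fragment F, and note whether F accepts ε. Symbol fragments have C = 1 and do not accept ε. Then:
  0·0 — C equals the left operand's closure size = 1 (its accept is not ε-reachable, so the closure stops there)
  0·0|1 — C = 1 + 1 + 1 = 3 (the new accept is not ε-reachable since no branch accepts ε)

3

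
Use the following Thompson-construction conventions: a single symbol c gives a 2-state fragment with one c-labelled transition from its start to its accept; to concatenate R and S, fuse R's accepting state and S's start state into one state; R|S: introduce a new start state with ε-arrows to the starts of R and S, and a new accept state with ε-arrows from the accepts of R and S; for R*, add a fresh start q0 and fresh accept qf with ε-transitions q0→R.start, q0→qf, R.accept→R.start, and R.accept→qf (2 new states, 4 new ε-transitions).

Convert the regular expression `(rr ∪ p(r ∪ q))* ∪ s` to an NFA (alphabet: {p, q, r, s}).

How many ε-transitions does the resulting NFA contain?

16

Recursing over subexpressions:
Each of the 6 symbol leaves contributes 0 ε-transitions.
  rr → 0 ε-transitions
  r ∪ q → 4 ε-transitions
  p(r ∪ q) → 4 ε-transitions
  rr ∪ p(r ∪ q) → 8 ε-transitions
  (rr ∪ p(r ∪ q))* → 12 ε-transitions
  (rr ∪ p(r ∪ q))* ∪ s → 16 ε-transitions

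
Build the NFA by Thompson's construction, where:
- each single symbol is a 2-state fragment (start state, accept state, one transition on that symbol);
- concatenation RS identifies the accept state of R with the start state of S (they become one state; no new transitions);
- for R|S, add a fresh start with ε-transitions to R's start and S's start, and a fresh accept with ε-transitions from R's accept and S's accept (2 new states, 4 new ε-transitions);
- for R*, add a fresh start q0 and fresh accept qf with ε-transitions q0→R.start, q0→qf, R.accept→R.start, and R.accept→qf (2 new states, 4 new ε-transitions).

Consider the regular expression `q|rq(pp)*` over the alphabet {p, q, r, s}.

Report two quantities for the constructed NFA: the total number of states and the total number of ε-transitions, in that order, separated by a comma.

11, 8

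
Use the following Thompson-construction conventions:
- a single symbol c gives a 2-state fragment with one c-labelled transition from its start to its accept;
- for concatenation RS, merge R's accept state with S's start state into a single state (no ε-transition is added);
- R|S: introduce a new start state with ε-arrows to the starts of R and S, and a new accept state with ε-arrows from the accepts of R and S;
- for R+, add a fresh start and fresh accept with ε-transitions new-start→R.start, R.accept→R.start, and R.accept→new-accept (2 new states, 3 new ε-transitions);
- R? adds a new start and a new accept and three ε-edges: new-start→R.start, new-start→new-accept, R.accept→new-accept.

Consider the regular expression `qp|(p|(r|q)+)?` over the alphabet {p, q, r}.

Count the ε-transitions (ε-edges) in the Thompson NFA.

18

By structural recursion:
Each of the 5 symbol leaves contributes 0 ε-transitions.
  qp : 0 ε-transitions
  r|q : 4 ε-transitions
  (r|q)+ : 7 ε-transitions
  p|(r|q)+ : 11 ε-transitions
  (p|(r|q)+)? : 14 ε-transitions
  qp|(p|(r|q)+)? : 18 ε-transitions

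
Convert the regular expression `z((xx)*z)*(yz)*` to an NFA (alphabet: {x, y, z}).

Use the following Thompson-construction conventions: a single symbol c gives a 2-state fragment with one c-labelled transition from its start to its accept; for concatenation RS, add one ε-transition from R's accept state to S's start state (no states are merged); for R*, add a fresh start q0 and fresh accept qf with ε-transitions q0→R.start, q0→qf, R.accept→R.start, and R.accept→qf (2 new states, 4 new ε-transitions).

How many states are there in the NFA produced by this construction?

Per subexpression:
Each of the 6 symbol leaves contributes a 2-state fragment.
  xx — 4 states
  (xx)* — 6 states
  (xx)*z — 8 states
  ((xx)*z)* — 10 states
  yz — 4 states
  (yz)* — 6 states
  z((xx)*z)*(yz)* — 18 states

18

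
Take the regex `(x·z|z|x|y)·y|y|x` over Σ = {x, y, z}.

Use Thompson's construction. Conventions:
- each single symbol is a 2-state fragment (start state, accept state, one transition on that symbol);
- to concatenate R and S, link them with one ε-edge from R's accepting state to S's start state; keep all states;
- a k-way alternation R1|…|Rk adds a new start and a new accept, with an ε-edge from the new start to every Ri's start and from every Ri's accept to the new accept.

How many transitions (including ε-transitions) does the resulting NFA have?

Building bottom-up:
Each of the 8 symbol leaves contributes 1 transition (1 symbol, 0 ε).
  x·z → 3 transitions (2 symbol, 1 ε)
  x·z|z|x|y → 14 transitions (5 symbol, 9 ε)
  (x·z|z|x|y)·y → 16 transitions (6 symbol, 10 ε)
  (x·z|z|x|y)·y|y|x → 24 transitions (8 symbol, 16 ε)

24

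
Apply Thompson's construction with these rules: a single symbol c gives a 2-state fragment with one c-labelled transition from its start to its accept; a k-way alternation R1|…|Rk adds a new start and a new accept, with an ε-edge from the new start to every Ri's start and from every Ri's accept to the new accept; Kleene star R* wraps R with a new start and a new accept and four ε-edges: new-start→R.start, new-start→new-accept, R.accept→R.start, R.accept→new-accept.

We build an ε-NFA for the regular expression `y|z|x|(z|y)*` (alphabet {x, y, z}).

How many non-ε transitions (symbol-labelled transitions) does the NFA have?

5

Bottom-up over the parse tree:
Each of the 5 symbol leaves contributes exactly 1 symbol transition.
  z|y — 2 symbol transitions
  (z|y)* — 2 symbol transitions
  y|z|x|(z|y)* — 5 symbol transitions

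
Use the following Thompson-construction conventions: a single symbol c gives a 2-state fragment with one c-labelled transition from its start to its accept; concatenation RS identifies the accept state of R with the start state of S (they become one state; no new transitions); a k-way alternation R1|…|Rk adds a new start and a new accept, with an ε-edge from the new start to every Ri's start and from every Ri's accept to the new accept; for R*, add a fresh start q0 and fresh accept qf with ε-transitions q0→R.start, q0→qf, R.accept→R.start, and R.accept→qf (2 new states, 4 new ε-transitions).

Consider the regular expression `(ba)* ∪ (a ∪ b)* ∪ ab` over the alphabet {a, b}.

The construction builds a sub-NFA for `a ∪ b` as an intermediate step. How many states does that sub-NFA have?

Fragment for `a ∪ b`:
Each of the 2 symbol leaves contributes a 2-state fragment.
  a ∪ b = 6 states

6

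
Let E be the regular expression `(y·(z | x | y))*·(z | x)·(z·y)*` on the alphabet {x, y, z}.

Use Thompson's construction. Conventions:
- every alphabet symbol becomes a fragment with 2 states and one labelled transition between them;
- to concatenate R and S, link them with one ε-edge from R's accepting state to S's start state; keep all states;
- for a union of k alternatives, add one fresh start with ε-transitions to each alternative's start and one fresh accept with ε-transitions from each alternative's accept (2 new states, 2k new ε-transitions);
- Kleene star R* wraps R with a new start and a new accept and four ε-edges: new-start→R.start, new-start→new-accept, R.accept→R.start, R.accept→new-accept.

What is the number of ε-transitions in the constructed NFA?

Per subexpression:
Each of the 8 symbol leaves contributes 0 ε-transitions.
  z | x | y = 6 ε-transitions
  y·(z | x | y) = 7 ε-transitions
  (y·(z | x | y))* = 11 ε-transitions
  z | x = 4 ε-transitions
  z·y = 1 ε-transition
  (z·y)* = 5 ε-transitions
  (y·(z | x | y))*·(z | x)·(z·y)* = 22 ε-transitions

22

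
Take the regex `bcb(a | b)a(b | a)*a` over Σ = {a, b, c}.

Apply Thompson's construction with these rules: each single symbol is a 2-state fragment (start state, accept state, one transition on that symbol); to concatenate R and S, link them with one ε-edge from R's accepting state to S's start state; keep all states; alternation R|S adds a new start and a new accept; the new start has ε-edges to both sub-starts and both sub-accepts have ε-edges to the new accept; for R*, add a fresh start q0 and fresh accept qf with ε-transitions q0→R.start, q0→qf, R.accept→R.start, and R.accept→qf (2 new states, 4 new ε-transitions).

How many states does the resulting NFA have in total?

24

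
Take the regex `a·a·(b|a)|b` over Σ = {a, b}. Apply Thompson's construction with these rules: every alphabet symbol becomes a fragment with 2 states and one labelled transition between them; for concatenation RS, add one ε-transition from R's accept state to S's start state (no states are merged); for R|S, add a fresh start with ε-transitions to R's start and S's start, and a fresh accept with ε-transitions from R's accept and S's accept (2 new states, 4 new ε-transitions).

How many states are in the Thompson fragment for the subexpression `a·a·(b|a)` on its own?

10

Fragment for `a·a·(b|a)`:
Each of the 4 symbol leaves contributes a 2-state fragment.
  b|a — 6 states
  a·a·(b|a) — 10 states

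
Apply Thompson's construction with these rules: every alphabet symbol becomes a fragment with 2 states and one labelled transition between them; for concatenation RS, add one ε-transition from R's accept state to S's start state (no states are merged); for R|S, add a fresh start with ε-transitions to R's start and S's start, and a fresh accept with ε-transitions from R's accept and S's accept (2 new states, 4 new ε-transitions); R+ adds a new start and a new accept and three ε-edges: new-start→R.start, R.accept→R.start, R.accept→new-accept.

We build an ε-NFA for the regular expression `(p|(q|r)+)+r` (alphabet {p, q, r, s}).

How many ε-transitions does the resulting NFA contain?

15

Bottom-up over the parse tree:
Each of the 4 symbol leaves contributes 0 ε-transitions.
  q|r → 4 ε-transitions
  (q|r)+ → 7 ε-transitions
  p|(q|r)+ → 11 ε-transitions
  (p|(q|r)+)+ → 14 ε-transitions
  (p|(q|r)+)+r → 15 ε-transitions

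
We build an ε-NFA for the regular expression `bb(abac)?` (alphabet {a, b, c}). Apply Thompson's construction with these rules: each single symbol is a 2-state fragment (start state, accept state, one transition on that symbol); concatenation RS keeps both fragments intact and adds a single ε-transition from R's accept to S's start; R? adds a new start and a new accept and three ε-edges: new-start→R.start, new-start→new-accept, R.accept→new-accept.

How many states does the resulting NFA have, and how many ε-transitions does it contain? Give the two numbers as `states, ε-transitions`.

14, 8

By structural recursion:
Each of the 6 symbol leaves contributes 2 states and 0 ε-transitions.
  abac = 8 states, 3 ε-transitions
  (abac)? = 10 states, 6 ε-transitions
  bb(abac)? = 14 states, 8 ε-transitions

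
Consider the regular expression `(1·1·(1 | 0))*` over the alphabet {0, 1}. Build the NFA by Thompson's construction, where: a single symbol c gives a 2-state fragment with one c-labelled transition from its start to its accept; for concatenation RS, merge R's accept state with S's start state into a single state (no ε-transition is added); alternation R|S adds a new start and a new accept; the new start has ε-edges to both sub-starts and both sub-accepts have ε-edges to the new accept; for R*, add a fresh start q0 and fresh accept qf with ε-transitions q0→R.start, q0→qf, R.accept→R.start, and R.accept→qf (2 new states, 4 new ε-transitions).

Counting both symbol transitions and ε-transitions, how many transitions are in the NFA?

Per subexpression:
Each of the 4 symbol leaves contributes 1 transition (1 symbol, 0 ε).
  1 | 0 → 6 transitions (2 symbol, 4 ε)
  1·1·(1 | 0) → 8 transitions (4 symbol, 4 ε)
  (1·1·(1 | 0))* → 12 transitions (4 symbol, 8 ε)

12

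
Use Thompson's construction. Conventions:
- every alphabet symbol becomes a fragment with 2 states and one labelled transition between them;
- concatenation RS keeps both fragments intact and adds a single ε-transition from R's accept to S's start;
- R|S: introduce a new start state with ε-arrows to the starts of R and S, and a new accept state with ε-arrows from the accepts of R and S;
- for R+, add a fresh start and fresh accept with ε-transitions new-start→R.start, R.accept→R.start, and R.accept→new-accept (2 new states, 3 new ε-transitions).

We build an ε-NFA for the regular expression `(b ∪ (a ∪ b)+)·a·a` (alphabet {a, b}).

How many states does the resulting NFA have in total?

16

Building bottom-up:
Each of the 5 symbol leaves contributes a 2-state fragment.
  a ∪ b → 6 states
  (a ∪ b)+ → 8 states
  b ∪ (a ∪ b)+ → 12 states
  (b ∪ (a ∪ b)+)·a·a → 16 states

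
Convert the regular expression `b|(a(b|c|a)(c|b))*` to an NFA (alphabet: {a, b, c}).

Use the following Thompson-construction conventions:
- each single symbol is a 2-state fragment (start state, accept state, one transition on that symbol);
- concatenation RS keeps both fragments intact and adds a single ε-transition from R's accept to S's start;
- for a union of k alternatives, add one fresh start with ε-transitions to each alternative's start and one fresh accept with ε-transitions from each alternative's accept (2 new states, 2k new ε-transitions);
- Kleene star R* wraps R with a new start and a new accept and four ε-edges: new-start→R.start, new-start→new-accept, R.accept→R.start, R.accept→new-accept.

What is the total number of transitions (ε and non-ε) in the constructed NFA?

Bottom-up over the parse tree:
Each of the 7 symbol leaves contributes 1 transition (1 symbol, 0 ε).
  b|c|a = 9 transitions (3 symbol, 6 ε)
  c|b = 6 transitions (2 symbol, 4 ε)
  a(b|c|a)(c|b) = 18 transitions (6 symbol, 12 ε)
  (a(b|c|a)(c|b))* = 22 transitions (6 symbol, 16 ε)
  b|(a(b|c|a)(c|b))* = 27 transitions (7 symbol, 20 ε)

27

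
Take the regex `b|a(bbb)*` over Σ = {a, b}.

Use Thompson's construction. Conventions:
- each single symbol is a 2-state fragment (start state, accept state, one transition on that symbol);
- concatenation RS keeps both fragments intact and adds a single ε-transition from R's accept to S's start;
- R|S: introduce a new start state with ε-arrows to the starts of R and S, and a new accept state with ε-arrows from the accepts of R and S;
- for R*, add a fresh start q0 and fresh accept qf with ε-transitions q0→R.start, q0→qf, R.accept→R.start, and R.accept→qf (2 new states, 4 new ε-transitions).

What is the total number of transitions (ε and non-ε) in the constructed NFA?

Building bottom-up:
Each of the 5 symbol leaves contributes 1 transition (1 symbol, 0 ε).
  bbb : 5 transitions (3 symbol, 2 ε)
  (bbb)* : 9 transitions (3 symbol, 6 ε)
  a(bbb)* : 11 transitions (4 symbol, 7 ε)
  b|a(bbb)* : 16 transitions (5 symbol, 11 ε)

16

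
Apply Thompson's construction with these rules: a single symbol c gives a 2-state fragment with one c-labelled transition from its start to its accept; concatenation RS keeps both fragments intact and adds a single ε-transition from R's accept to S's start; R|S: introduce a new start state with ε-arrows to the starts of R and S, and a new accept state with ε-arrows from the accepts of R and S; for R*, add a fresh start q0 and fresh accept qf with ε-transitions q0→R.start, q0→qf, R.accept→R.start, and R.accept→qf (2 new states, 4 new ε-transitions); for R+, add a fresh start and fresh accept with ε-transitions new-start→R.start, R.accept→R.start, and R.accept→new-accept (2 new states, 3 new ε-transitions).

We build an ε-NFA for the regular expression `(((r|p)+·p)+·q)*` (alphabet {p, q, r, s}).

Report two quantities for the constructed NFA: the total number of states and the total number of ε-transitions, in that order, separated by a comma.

By structural recursion:
Each of the 4 symbol leaves contributes 2 states and 0 ε-transitions.
  r|p : 6 states, 4 ε-transitions
  (r|p)+ : 8 states, 7 ε-transitions
  (r|p)+·p : 10 states, 8 ε-transitions
  ((r|p)+·p)+ : 12 states, 11 ε-transitions
  ((r|p)+·p)+·q : 14 states, 12 ε-transitions
  (((r|p)+·p)+·q)* : 16 states, 16 ε-transitions

16, 16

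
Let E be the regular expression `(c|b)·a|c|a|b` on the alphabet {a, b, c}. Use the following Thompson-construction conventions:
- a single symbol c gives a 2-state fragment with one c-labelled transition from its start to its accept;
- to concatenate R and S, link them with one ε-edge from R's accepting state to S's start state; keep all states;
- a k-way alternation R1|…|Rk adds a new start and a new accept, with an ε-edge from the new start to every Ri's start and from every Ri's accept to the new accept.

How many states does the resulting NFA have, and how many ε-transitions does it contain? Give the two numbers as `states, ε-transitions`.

16, 13

By structural recursion:
Each of the 6 symbol leaves contributes 2 states and 0 ε-transitions.
  c|b → 6 states, 4 ε-transitions
  (c|b)·a → 8 states, 5 ε-transitions
  (c|b)·a|c|a|b → 16 states, 13 ε-transitions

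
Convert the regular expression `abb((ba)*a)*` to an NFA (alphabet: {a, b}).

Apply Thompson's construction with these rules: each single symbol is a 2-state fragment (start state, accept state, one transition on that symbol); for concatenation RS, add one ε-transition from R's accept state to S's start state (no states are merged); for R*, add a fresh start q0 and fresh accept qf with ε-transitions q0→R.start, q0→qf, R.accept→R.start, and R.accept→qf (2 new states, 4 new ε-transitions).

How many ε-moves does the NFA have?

Building bottom-up:
Each of the 6 symbol leaves contributes 0 ε-transitions.
  ba → 1 ε-transition
  (ba)* → 5 ε-transitions
  (ba)*a → 6 ε-transitions
  ((ba)*a)* → 10 ε-transitions
  abb((ba)*a)* → 13 ε-transitions

13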